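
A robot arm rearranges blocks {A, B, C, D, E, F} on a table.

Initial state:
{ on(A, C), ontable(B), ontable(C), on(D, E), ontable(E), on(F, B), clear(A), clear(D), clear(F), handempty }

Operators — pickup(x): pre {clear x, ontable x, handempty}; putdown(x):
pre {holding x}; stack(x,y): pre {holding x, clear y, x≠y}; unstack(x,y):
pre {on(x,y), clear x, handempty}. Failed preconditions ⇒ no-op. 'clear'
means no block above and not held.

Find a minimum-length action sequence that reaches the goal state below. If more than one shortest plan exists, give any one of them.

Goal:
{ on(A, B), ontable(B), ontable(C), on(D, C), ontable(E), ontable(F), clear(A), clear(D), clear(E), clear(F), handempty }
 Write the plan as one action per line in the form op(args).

step 1 (unstack(F, B)): towers=[B; C/A; E/D] holding=F
step 2 (putdown(F)): towers=[B; C/A; E/D; F] holding=-
step 3 (unstack(A, C)): towers=[B; C; E/D; F] holding=A
step 4 (stack(A, B)): towers=[B/A; C; E/D; F] holding=-
step 5 (unstack(D, E)): towers=[B/A; C; E; F] holding=D
step 6 (stack(D, C)): towers=[B/A; C/D; E; F] holding=-
goal check: towers=[B/A; C/D; E; F] holding=- — reached (length 6, optimal by BFS)

unstack(F, B)
putdown(F)
unstack(A, C)
stack(A, B)
unstack(D, E)
stack(D, C)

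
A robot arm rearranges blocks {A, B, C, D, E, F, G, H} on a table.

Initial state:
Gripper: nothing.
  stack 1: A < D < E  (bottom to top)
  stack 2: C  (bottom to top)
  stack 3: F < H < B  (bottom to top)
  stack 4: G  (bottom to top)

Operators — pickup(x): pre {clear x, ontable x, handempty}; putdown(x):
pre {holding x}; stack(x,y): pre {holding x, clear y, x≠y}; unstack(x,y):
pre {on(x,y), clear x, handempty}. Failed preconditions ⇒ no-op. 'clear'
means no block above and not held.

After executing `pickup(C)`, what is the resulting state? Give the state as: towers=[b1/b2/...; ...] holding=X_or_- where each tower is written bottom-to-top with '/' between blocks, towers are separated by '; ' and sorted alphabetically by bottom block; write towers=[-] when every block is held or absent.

towers=[A/D/E; F/H/B; G] holding=C

before: towers=[A/D/E; C; F/H/B; G] holding=-
pre[pickup(C)]: clear(C) yes, ontable(C) yes, handempty yes
all met → apply pickup(C)
after:  towers=[A/D/E; F/H/B; G] holding=C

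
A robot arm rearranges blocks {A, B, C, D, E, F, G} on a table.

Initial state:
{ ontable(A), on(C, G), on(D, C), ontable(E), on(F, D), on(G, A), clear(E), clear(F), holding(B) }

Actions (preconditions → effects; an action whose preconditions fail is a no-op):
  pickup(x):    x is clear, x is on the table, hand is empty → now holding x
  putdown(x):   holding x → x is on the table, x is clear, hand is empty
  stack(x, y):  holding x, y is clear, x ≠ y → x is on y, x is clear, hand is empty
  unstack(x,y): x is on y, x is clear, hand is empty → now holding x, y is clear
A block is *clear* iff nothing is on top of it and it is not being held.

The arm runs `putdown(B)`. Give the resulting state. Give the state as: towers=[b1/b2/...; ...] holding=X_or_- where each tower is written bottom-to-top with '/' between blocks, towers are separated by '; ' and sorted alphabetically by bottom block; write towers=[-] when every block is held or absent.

towers=[A/G/C/D/F; B; E] holding=-

before: towers=[A/G/C/D/F; E] holding=B
pre[putdown(B)]: holding(B) ok
all met → apply putdown(B)
after:  towers=[A/G/C/D/F; B; E] holding=-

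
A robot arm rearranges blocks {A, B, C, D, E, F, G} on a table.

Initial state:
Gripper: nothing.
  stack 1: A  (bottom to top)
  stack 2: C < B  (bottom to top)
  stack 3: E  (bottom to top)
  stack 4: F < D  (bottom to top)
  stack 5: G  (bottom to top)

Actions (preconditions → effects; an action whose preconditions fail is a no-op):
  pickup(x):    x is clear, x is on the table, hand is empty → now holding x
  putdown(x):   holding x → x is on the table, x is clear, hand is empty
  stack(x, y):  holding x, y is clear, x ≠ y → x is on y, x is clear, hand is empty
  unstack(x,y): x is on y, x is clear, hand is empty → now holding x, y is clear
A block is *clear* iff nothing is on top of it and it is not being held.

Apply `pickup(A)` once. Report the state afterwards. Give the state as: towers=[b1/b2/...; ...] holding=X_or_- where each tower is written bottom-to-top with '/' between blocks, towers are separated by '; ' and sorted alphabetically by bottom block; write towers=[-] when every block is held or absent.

towers=[C/B; E; F/D; G] holding=A

before: towers=[A; C/B; E; F/D; G] holding=-
pre[pickup(A)]: clear(A) ok, ontable(A) ok, handempty ok
all met → apply pickup(A)
after:  towers=[C/B; E; F/D; G] holding=A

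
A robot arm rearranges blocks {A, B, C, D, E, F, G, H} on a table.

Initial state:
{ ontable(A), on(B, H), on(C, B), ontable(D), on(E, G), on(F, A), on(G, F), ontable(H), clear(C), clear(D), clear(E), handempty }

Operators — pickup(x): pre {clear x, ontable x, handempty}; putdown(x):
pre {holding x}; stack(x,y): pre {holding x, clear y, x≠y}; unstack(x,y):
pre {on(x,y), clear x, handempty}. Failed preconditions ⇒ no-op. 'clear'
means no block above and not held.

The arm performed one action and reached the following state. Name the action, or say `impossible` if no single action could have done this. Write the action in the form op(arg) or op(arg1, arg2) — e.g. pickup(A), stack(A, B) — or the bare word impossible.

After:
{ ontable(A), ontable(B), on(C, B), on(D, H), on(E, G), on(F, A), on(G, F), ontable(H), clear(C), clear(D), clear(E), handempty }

target: towers=[A/F/G/E; B/C; H/D] holding=-
     unstack(E, G) → towers=[A/F/G; D; H/B/C] holding=E
         pickup(D) → towers=[A/F/G/E; H/B/C] holding=D
     unstack(C, B) → towers=[A/F/G/E; D; H/B] holding=C
none of the 3 applicable actions match → impossible

impossible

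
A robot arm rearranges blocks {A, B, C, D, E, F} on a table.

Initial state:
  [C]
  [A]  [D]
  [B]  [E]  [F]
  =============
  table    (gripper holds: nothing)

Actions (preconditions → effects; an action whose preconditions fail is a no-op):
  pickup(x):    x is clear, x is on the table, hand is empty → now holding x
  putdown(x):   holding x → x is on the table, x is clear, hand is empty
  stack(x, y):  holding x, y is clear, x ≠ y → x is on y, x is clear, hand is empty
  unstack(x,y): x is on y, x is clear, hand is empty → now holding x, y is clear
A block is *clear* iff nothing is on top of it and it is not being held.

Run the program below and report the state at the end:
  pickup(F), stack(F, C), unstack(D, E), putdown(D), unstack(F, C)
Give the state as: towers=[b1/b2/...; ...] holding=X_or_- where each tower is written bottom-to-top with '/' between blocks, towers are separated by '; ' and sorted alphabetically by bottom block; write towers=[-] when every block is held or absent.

towers=[B/A/C; D; E] holding=F

step 1 (pickup(F)): towers=[B/A/C; E/D] holding=F
step 2 (stack(F, C)): towers=[B/A/C/F; E/D] holding=-
step 3 (unstack(D, E)): towers=[B/A/C/F; E] holding=D
step 4 (putdown(D)): towers=[B/A/C/F; D; E] holding=-
step 5 (unstack(F, C)): towers=[B/A/C; D; E] holding=F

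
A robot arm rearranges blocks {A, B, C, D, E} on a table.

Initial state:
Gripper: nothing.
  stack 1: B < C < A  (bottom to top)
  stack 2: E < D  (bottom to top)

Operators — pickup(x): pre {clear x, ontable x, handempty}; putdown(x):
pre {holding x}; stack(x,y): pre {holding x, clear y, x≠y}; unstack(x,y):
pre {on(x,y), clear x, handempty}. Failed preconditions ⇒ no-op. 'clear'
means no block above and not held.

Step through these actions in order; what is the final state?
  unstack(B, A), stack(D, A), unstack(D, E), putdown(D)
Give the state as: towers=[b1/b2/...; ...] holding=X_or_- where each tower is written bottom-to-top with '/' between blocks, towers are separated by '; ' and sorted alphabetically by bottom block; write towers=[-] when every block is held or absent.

towers=[B/C/A; D; E] holding=-

step 1 (unstack(B, A)) [no-op]: towers=[B/C/A; E/D] holding=-
step 2 (stack(D, A)) [no-op]: towers=[B/C/A; E/D] holding=-
step 3 (unstack(D, E)): towers=[B/C/A; E] holding=D
step 4 (putdown(D)): towers=[B/C/A; D; E] holding=-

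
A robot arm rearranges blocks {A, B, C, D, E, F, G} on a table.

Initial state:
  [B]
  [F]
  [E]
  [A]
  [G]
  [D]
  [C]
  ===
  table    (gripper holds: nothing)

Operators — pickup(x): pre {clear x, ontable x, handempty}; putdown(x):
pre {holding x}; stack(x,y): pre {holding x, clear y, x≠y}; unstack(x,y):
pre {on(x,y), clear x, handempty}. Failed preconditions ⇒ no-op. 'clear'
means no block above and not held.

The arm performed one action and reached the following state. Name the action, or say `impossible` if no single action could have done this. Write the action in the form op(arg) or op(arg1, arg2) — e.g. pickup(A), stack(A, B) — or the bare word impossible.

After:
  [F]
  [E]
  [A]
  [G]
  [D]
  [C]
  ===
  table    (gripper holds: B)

target: towers=[C/D/G/A/E/F] holding=B
     unstack(B, F) → towers=[C/D/G/A/E/F] holding=B  ← match

unstack(B, F)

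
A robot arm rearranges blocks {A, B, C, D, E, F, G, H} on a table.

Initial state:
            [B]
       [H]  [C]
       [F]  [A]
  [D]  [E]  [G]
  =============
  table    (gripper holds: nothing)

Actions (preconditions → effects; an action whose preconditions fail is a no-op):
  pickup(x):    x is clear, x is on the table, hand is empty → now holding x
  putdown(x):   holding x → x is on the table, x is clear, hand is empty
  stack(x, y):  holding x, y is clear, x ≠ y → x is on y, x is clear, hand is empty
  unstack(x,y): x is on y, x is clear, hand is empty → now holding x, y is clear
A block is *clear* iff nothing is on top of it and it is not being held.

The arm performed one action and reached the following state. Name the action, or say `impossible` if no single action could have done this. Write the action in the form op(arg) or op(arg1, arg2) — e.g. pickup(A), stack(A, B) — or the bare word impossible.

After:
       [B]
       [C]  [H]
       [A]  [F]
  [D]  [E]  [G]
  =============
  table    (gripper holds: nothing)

target: towers=[D; E/A/C/B; G/F/H] holding=-
     unstack(H, F) → towers=[D; E/F; G/A/C/B] holding=H
     unstack(B, C) → towers=[D; E/F/H; G/A/C] holding=B
         pickup(D) → towers=[E/F/H; G/A/C/B] holding=D
none of the 3 applicable actions match → impossible

impossible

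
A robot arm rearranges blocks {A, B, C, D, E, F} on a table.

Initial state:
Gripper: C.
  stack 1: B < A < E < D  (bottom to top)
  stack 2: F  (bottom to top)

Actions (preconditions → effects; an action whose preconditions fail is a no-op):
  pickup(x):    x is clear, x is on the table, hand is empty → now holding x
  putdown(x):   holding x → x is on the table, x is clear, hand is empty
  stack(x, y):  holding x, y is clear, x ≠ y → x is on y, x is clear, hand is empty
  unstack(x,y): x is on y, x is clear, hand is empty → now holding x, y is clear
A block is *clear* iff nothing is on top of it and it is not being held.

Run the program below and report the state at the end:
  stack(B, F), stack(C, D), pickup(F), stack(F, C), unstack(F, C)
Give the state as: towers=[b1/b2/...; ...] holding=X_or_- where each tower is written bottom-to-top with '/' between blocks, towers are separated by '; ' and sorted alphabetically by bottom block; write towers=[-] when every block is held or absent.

step 1 (stack(B, F)) [no-op]: towers=[B/A/E/D; F] holding=C
step 2 (stack(C, D)): towers=[B/A/E/D/C; F] holding=-
step 3 (pickup(F)): towers=[B/A/E/D/C] holding=F
step 4 (stack(F, C)): towers=[B/A/E/D/C/F] holding=-
step 5 (unstack(F, C)): towers=[B/A/E/D/C] holding=F

towers=[B/A/E/D/C] holding=F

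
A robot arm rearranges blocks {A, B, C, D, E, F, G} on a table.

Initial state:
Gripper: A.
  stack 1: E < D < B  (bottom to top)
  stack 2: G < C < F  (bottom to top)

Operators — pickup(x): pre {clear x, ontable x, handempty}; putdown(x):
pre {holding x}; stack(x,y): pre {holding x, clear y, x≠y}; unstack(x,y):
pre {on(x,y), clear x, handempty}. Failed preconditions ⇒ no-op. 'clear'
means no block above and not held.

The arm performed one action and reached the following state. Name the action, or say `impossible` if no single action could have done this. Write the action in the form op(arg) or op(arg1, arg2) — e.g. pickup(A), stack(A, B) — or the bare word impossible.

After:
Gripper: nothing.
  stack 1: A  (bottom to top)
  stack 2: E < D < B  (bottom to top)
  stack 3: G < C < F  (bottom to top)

putdown(A)

target: towers=[A; E/D/B; G/C/F] holding=-
        putdown(A) → towers=[A; E/D/B; G/C/F] holding=-  ← match
       stack(A, B) → towers=[E/D/B/A; G/C/F] holding=-
       stack(A, F) → towers=[E/D/B; G/C/F/A] holding=-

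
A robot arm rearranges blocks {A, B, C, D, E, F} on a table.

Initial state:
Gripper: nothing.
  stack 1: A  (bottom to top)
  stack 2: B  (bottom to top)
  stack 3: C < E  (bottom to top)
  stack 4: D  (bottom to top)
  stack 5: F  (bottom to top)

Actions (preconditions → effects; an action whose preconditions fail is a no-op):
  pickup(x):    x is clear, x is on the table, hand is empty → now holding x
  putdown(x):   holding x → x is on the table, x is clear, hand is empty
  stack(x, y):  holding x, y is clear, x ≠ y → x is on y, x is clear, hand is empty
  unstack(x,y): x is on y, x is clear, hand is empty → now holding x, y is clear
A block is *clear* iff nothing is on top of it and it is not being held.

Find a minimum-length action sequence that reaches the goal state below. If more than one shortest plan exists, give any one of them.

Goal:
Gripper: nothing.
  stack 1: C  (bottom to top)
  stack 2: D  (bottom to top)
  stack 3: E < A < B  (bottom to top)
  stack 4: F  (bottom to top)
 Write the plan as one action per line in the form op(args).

step 1 (unstack(E, C)): towers=[A; B; C; D; F] holding=E
step 2 (putdown(E)): towers=[A; B; C; D; E; F] holding=-
step 3 (pickup(A)): towers=[B; C; D; E; F] holding=A
step 4 (stack(A, E)): towers=[B; C; D; E/A; F] holding=-
step 5 (pickup(B)): towers=[C; D; E/A; F] holding=B
step 6 (stack(B, A)): towers=[C; D; E/A/B; F] holding=-
goal check: towers=[C; D; E/A/B; F] holding=- — reached (length 6, optimal by BFS)

unstack(E, C)
putdown(E)
pickup(A)
stack(A, E)
pickup(B)
stack(B, A)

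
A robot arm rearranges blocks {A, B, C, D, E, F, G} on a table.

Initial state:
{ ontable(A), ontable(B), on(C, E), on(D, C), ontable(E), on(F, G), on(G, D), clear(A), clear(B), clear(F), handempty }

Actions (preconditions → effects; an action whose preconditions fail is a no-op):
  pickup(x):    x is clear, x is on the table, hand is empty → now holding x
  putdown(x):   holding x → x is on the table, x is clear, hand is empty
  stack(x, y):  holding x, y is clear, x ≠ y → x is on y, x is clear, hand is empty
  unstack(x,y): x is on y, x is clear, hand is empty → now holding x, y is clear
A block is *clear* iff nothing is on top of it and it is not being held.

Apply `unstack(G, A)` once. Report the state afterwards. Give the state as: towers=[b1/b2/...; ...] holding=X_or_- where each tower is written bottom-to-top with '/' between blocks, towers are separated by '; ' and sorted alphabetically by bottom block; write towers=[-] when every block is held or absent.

before: towers=[A; B; E/C/D/G/F] holding=-
pre[unstack(G, A)]: on(G,A) no, clear(G) no, handempty yes
on(G,A), clear(G) unmet → unstack(G, A) is a no-op
after:  towers=[A; B; E/C/D/G/F] holding=-

towers=[A; B; E/C/D/G/F] holding=-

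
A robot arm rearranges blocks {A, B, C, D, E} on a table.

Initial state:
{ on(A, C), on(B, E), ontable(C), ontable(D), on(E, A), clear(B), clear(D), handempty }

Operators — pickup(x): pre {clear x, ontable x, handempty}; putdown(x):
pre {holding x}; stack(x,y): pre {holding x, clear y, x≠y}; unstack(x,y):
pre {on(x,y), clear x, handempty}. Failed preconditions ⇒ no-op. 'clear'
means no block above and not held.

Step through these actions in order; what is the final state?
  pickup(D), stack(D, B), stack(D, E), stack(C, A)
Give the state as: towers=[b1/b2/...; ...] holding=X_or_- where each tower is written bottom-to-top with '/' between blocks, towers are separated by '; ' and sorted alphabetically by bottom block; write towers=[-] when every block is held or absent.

towers=[C/A/E/B/D] holding=-

step 1 (pickup(D)): towers=[C/A/E/B] holding=D
step 2 (stack(D, B)): towers=[C/A/E/B/D] holding=-
step 3 (stack(D, E)) [no-op]: towers=[C/A/E/B/D] holding=-
step 4 (stack(C, A)) [no-op]: towers=[C/A/E/B/D] holding=-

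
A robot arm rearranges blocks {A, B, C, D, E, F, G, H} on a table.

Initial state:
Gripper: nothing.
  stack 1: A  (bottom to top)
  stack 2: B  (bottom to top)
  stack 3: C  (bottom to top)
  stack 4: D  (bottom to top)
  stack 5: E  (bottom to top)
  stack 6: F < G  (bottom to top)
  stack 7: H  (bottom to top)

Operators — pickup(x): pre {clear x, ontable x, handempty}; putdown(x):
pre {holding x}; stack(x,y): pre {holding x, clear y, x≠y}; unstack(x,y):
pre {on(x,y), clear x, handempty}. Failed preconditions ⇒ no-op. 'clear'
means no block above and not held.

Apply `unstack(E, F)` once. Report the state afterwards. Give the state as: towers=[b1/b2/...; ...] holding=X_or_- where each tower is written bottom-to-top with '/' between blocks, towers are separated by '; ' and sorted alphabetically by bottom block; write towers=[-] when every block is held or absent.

before: towers=[A; B; C; D; E; F/G; H] holding=-
pre[unstack(E, F)]: on(E,F) no, clear(E) yes, handempty yes
on(E,F) unmet → unstack(E, F) is a no-op
after:  towers=[A; B; C; D; E; F/G; H] holding=-

towers=[A; B; C; D; E; F/G; H] holding=-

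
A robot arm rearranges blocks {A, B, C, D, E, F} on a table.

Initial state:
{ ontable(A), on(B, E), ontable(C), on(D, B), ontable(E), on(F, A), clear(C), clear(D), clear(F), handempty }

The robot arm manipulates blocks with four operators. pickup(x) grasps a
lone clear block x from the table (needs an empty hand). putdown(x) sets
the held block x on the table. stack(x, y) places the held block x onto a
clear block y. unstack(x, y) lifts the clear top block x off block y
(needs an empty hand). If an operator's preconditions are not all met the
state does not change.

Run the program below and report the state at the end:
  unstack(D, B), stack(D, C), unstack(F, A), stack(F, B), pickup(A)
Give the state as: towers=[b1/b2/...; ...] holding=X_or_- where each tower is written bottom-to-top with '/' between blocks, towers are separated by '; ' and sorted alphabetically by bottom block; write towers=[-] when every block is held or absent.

towers=[C/D; E/B/F] holding=A

step 1 (unstack(D, B)): towers=[A/F; C; E/B] holding=D
step 2 (stack(D, C)): towers=[A/F; C/D; E/B] holding=-
step 3 (unstack(F, A)): towers=[A; C/D; E/B] holding=F
step 4 (stack(F, B)): towers=[A; C/D; E/B/F] holding=-
step 5 (pickup(A)): towers=[C/D; E/B/F] holding=A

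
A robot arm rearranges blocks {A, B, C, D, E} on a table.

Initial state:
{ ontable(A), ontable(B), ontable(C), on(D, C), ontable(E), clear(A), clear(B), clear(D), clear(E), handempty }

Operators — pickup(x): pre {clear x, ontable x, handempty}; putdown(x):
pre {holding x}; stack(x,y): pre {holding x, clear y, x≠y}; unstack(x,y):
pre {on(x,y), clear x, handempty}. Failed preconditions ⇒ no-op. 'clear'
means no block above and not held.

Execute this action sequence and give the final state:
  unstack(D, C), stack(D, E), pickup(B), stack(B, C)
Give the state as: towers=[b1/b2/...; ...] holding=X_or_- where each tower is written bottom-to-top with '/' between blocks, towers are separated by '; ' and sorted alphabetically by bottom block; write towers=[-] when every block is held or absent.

step 1 (unstack(D, C)): towers=[A; B; C; E] holding=D
step 2 (stack(D, E)): towers=[A; B; C; E/D] holding=-
step 3 (pickup(B)): towers=[A; C; E/D] holding=B
step 4 (stack(B, C)): towers=[A; C/B; E/D] holding=-

towers=[A; C/B; E/D] holding=-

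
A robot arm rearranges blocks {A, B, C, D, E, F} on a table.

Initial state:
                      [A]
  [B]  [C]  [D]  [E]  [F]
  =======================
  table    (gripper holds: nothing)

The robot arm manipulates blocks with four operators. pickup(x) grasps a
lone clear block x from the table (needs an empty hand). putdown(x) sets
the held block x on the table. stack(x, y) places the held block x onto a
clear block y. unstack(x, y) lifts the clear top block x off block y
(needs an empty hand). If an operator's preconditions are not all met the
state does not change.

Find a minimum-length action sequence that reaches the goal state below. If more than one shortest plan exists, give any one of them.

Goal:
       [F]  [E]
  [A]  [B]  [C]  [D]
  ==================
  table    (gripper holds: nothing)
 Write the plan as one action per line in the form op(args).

step 1 (unstack(A, F)): towers=[B; C; D; E; F] holding=A
step 2 (putdown(A)): towers=[A; B; C; D; E; F] holding=-
step 3 (pickup(F)): towers=[A; B; C; D; E] holding=F
step 4 (stack(F, B)): towers=[A; B/F; C; D; E] holding=-
step 5 (pickup(E)): towers=[A; B/F; C; D] holding=E
step 6 (stack(E, C)): towers=[A; B/F; C/E; D] holding=-
goal check: towers=[A; B/F; C/E; D] holding=- — reached (length 6, optimal by BFS)

unstack(A, F)
putdown(A)
pickup(F)
stack(F, B)
pickup(E)
stack(E, C)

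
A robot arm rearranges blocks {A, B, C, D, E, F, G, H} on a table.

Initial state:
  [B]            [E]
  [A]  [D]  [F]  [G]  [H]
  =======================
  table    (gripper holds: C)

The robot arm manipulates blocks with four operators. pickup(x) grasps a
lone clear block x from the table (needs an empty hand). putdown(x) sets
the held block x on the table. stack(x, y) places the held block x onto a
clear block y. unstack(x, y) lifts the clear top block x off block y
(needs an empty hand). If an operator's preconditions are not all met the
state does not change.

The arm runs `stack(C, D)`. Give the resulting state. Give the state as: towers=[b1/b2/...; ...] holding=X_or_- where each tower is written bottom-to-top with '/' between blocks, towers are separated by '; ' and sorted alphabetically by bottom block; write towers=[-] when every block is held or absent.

before: towers=[A/B; D; F; G/E; H] holding=C
pre[stack(C, D)]: holding(C) ✓, clear(D) ✓, C≠D ✓
all met → apply stack(C, D)
after:  towers=[A/B; D/C; F; G/E; H] holding=-

towers=[A/B; D/C; F; G/E; H] holding=-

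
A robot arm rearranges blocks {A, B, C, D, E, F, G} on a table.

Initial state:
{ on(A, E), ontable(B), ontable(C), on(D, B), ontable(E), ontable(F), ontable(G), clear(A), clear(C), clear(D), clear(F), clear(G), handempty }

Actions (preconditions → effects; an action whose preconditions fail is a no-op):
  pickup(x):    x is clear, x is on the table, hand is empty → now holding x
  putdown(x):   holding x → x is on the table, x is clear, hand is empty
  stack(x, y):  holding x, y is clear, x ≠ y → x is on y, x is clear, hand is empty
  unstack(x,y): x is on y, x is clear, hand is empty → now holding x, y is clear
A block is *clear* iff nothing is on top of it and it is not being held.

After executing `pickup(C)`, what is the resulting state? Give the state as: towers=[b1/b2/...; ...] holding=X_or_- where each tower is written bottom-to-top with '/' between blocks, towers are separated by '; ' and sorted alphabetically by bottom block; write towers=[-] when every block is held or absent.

towers=[B/D; E/A; F; G] holding=C

before: towers=[B/D; C; E/A; F; G] holding=-
pre[pickup(C)]: clear(C) ✓, ontable(C) ✓, handempty ✓
all met → apply pickup(C)
after:  towers=[B/D; E/A; F; G] holding=C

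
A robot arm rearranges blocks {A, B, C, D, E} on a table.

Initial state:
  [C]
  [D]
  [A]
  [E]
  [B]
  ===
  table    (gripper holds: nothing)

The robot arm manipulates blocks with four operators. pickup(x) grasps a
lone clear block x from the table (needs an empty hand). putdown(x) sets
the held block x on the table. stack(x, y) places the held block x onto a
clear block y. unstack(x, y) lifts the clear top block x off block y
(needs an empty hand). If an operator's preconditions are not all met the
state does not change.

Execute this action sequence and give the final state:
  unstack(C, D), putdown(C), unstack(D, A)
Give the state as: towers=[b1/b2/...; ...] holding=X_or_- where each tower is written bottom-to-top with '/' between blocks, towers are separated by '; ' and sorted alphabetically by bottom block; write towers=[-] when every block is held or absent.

step 1 (unstack(C, D)): towers=[B/E/A/D] holding=C
step 2 (putdown(C)): towers=[B/E/A/D; C] holding=-
step 3 (unstack(D, A)): towers=[B/E/A; C] holding=D

towers=[B/E/A; C] holding=D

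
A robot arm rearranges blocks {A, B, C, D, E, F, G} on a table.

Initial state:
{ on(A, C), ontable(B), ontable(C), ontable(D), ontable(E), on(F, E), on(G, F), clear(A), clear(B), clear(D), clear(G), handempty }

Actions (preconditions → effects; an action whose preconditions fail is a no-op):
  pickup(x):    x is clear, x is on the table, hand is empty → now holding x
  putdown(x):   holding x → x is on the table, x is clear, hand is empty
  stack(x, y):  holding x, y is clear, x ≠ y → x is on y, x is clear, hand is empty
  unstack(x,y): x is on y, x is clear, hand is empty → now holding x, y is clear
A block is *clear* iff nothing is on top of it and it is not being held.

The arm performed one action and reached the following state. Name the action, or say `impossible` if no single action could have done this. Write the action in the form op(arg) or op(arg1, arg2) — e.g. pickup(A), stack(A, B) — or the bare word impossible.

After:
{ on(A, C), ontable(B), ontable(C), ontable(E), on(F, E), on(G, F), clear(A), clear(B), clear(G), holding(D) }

target: towers=[B; C/A; E/F/G] holding=D
         pickup(B) → towers=[C/A; D; E/F/G] holding=B
     unstack(G, F) → towers=[B; C/A; D; E/F] holding=G
         pickup(D) → towers=[B; C/A; E/F/G] holding=D  ← match
     unstack(A, C) → towers=[B; C; D; E/F/G] holding=A

pickup(D)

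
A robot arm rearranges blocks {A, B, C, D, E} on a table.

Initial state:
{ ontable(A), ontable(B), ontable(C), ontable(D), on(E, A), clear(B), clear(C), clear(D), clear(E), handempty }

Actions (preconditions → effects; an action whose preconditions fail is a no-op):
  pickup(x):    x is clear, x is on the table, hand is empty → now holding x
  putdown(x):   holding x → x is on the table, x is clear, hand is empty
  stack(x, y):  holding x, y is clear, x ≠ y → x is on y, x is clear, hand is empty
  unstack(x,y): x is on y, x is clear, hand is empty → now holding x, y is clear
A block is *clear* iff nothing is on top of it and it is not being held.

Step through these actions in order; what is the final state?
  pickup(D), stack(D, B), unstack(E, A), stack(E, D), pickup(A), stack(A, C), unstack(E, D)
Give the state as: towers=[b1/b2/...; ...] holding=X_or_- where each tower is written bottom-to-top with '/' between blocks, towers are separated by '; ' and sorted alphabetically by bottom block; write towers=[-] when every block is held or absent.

step 1 (pickup(D)): towers=[A/E; B; C] holding=D
step 2 (stack(D, B)): towers=[A/E; B/D; C] holding=-
step 3 (unstack(E, A)): towers=[A; B/D; C] holding=E
step 4 (stack(E, D)): towers=[A; B/D/E; C] holding=-
step 5 (pickup(A)): towers=[B/D/E; C] holding=A
step 6 (stack(A, C)): towers=[B/D/E; C/A] holding=-
step 7 (unstack(E, D)): towers=[B/D; C/A] holding=E

towers=[B/D; C/A] holding=E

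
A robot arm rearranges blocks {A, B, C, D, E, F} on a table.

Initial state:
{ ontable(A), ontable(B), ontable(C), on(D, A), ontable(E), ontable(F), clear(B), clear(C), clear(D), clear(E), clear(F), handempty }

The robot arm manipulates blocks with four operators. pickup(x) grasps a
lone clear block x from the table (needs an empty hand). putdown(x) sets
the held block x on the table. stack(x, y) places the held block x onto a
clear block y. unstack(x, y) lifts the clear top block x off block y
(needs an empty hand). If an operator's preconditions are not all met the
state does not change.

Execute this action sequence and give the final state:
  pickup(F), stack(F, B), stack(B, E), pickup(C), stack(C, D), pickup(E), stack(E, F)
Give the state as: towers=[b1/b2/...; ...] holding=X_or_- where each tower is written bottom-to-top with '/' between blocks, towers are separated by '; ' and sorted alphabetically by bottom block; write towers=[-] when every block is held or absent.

step 1 (pickup(F)): towers=[A/D; B; C; E] holding=F
step 2 (stack(F, B)): towers=[A/D; B/F; C; E] holding=-
step 3 (stack(B, E)) [no-op]: towers=[A/D; B/F; C; E] holding=-
step 4 (pickup(C)): towers=[A/D; B/F; E] holding=C
step 5 (stack(C, D)): towers=[A/D/C; B/F; E] holding=-
step 6 (pickup(E)): towers=[A/D/C; B/F] holding=E
step 7 (stack(E, F)): towers=[A/D/C; B/F/E] holding=-

towers=[A/D/C; B/F/E] holding=-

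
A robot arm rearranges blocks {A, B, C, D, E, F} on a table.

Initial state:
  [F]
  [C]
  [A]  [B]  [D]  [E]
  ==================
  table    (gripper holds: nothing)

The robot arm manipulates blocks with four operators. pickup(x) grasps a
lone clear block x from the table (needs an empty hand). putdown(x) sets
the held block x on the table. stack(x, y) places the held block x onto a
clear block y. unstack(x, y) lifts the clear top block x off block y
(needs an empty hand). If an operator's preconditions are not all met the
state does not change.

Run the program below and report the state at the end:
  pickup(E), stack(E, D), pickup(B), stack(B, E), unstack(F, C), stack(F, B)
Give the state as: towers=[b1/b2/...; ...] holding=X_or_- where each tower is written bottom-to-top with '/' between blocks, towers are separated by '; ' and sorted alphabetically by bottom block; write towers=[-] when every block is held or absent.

towers=[A/C; D/E/B/F] holding=-

step 1 (pickup(E)): towers=[A/C/F; B; D] holding=E
step 2 (stack(E, D)): towers=[A/C/F; B; D/E] holding=-
step 3 (pickup(B)): towers=[A/C/F; D/E] holding=B
step 4 (stack(B, E)): towers=[A/C/F; D/E/B] holding=-
step 5 (unstack(F, C)): towers=[A/C; D/E/B] holding=F
step 6 (stack(F, B)): towers=[A/C; D/E/B/F] holding=-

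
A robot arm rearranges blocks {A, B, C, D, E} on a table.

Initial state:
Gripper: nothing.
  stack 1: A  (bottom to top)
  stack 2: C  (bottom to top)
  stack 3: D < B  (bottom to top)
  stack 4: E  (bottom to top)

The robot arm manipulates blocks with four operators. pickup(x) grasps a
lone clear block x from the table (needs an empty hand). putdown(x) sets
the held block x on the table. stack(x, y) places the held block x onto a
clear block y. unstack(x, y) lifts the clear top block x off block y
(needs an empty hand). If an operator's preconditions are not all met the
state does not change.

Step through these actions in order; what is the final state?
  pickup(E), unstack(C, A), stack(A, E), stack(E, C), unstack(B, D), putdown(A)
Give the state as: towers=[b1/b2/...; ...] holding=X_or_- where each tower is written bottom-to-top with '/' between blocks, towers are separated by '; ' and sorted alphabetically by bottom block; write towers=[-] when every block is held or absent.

towers=[A; C/E; D] holding=B

step 1 (pickup(E)): towers=[A; C; D/B] holding=E
step 2 (unstack(C, A)) [no-op]: towers=[A; C; D/B] holding=E
step 3 (stack(A, E)) [no-op]: towers=[A; C; D/B] holding=E
step 4 (stack(E, C)): towers=[A; C/E; D/B] holding=-
step 5 (unstack(B, D)): towers=[A; C/E; D] holding=B
step 6 (putdown(A)) [no-op]: towers=[A; C/E; D] holding=B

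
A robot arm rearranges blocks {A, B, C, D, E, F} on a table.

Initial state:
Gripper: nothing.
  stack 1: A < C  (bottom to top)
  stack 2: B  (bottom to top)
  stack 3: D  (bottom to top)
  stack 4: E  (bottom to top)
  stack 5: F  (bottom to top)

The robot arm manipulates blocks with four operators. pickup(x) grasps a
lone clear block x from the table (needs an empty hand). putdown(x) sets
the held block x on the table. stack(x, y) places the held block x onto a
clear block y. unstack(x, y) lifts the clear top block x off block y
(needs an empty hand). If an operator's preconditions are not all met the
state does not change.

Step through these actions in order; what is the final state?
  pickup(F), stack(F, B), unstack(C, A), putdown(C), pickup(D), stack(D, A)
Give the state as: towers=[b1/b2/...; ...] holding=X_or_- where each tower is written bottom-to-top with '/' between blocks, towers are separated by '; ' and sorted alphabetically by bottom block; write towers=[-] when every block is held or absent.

step 1 (pickup(F)): towers=[A/C; B; D; E] holding=F
step 2 (stack(F, B)): towers=[A/C; B/F; D; E] holding=-
step 3 (unstack(C, A)): towers=[A; B/F; D; E] holding=C
step 4 (putdown(C)): towers=[A; B/F; C; D; E] holding=-
step 5 (pickup(D)): towers=[A; B/F; C; E] holding=D
step 6 (stack(D, A)): towers=[A/D; B/F; C; E] holding=-

towers=[A/D; B/F; C; E] holding=-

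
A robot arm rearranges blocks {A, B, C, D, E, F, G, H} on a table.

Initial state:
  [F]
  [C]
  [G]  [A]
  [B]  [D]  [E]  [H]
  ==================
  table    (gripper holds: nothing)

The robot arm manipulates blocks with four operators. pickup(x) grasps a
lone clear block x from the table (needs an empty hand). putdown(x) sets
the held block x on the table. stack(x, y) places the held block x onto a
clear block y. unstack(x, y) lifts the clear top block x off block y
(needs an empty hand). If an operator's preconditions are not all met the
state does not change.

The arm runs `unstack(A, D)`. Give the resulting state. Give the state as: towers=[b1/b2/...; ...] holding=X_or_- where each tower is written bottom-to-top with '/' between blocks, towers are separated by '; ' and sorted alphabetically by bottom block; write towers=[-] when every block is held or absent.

before: towers=[B/G/C/F; D/A; E; H] holding=-
pre[unstack(A, D)]: on(A,D) ✓, clear(A) ✓, handempty ✓
all met → apply unstack(A, D)
after:  towers=[B/G/C/F; D; E; H] holding=A

towers=[B/G/C/F; D; E; H] holding=A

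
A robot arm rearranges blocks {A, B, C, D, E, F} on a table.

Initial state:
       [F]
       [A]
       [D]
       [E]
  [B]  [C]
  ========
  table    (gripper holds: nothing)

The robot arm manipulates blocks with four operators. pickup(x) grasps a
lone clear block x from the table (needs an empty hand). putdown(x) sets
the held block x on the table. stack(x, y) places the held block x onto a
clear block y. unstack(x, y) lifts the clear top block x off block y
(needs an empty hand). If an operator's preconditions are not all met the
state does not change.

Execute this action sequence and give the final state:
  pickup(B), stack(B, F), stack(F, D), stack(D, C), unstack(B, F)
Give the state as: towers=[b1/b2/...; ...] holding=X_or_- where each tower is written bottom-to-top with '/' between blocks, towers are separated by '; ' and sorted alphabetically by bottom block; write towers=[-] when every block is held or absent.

towers=[C/E/D/A/F] holding=B

step 1 (pickup(B)): towers=[C/E/D/A/F] holding=B
step 2 (stack(B, F)): towers=[C/E/D/A/F/B] holding=-
step 3 (stack(F, D)) [no-op]: towers=[C/E/D/A/F/B] holding=-
step 4 (stack(D, C)) [no-op]: towers=[C/E/D/A/F/B] holding=-
step 5 (unstack(B, F)): towers=[C/E/D/A/F] holding=B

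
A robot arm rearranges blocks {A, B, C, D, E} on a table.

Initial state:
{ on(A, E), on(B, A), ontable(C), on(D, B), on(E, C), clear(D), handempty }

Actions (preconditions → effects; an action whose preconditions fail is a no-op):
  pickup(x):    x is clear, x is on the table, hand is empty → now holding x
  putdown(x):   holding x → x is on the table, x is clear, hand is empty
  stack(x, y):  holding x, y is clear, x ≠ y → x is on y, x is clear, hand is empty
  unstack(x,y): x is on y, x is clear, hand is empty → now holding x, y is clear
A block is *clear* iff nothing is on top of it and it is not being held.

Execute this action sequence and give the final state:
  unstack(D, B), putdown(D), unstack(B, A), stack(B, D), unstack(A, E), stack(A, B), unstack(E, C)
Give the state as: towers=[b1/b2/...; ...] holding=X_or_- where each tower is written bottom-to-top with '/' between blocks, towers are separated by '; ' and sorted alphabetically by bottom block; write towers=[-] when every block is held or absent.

towers=[C; D/B/A] holding=E

step 1 (unstack(D, B)): towers=[C/E/A/B] holding=D
step 2 (putdown(D)): towers=[C/E/A/B; D] holding=-
step 3 (unstack(B, A)): towers=[C/E/A; D] holding=B
step 4 (stack(B, D)): towers=[C/E/A; D/B] holding=-
step 5 (unstack(A, E)): towers=[C/E; D/B] holding=A
step 6 (stack(A, B)): towers=[C/E; D/B/A] holding=-
step 7 (unstack(E, C)): towers=[C; D/B/A] holding=E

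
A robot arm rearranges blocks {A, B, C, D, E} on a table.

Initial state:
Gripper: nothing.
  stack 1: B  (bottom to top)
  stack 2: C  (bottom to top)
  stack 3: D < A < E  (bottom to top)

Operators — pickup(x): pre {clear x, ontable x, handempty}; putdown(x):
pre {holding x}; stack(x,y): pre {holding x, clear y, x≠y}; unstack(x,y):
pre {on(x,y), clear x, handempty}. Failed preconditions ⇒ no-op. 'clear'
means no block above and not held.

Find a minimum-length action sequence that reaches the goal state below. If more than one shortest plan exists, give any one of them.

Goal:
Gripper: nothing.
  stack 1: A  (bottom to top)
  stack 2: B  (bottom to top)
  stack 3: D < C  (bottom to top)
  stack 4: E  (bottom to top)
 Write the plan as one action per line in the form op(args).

step 1 (unstack(E, A)): towers=[B; C; D/A] holding=E
step 2 (putdown(E)): towers=[B; C; D/A; E] holding=-
step 3 (unstack(A, D)): towers=[B; C; D; E] holding=A
step 4 (putdown(A)): towers=[A; B; C; D; E] holding=-
step 5 (pickup(C)): towers=[A; B; D; E] holding=C
step 6 (stack(C, D)): towers=[A; B; D/C; E] holding=-
goal check: towers=[A; B; D/C; E] holding=- — reached (length 6, optimal by BFS)

unstack(E, A)
putdown(E)
unstack(A, D)
putdown(A)
pickup(C)
stack(C, D)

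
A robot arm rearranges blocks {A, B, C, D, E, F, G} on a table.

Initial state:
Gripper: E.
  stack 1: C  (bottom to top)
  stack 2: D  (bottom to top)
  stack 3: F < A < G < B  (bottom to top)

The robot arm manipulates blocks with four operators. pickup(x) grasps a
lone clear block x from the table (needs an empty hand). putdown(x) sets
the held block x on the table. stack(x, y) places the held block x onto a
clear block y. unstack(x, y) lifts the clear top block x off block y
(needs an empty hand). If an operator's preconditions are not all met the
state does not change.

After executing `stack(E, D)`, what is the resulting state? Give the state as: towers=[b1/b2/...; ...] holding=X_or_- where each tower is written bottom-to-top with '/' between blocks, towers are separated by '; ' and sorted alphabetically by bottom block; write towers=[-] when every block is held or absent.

before: towers=[C; D; F/A/G/B] holding=E
pre[stack(E, D)]: holding(E) ✓, clear(D) ✓, E≠D ✓
all met → apply stack(E, D)
after:  towers=[C; D/E; F/A/G/B] holding=-

towers=[C; D/E; F/A/G/B] holding=-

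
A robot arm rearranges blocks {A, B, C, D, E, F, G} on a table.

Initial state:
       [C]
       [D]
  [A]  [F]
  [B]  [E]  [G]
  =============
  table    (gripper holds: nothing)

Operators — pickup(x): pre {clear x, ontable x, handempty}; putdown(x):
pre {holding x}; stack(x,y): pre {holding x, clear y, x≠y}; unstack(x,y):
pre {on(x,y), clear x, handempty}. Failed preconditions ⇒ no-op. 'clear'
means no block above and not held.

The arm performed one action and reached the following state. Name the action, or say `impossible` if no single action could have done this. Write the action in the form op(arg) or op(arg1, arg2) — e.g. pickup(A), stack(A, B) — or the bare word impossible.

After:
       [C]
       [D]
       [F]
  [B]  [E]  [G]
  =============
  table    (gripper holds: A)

target: towers=[B; E/F/D/C; G] holding=A
         pickup(G) → towers=[B/A; E/F/D/C] holding=G
     unstack(A, B) → towers=[B; E/F/D/C; G] holding=A  ← match
     unstack(C, D) → towers=[B/A; E/F/D; G] holding=C

unstack(A, B)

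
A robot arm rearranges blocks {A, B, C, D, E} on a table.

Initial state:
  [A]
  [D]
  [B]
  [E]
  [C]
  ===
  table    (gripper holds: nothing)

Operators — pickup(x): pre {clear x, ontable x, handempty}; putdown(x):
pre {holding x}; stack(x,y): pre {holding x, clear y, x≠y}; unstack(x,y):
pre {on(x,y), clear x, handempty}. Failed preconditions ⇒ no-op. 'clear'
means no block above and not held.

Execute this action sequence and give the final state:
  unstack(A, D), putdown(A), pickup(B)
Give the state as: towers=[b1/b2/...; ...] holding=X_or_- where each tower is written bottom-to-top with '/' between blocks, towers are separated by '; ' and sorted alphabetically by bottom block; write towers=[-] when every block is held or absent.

step 1 (unstack(A, D)): towers=[C/E/B/D] holding=A
step 2 (putdown(A)): towers=[A; C/E/B/D] holding=-
step 3 (pickup(B)) [no-op]: towers=[A; C/E/B/D] holding=-

towers=[A; C/E/B/D] holding=-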